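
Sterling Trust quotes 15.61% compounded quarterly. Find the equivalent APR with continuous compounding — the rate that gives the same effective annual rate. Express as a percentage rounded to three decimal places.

EAR = (1 + 0.1561/4)^4 − 1 = 0.165478.
Equivalent continuous rate: r = ln(1 + 0.165478) = 0.153131 = 15.313%.

15.313%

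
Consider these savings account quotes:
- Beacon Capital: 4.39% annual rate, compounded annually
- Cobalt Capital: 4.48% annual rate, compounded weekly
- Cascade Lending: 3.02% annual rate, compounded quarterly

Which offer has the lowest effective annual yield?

Beacon Capital: compounded annually, EAR = 4.390%
Cobalt Capital: (1 + 0.0448/52)^52 − 1 = 4.580%
Cascade Lending: (1 + 0.0302/4)^4 − 1 = 3.054%
The lowest effective annual rate is Cascade Lending at 3.054%.

Cascade Lending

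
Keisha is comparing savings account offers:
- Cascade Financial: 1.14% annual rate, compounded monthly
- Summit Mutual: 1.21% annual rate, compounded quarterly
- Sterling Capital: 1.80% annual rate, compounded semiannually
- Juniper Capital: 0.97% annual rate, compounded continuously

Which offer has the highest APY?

Sterling Capital

Cascade Financial: (1 + 0.0114/12)^12 − 1 = 1.146%
Summit Mutual: (1 + 0.0121/4)^4 − 1 = 1.216%
Sterling Capital: (1 + 0.0180/2)^2 − 1 = 1.808%
Juniper Capital: e^0.0097 − 1 = 0.975%
The highest effective annual rate is Sterling Capital at 1.808%.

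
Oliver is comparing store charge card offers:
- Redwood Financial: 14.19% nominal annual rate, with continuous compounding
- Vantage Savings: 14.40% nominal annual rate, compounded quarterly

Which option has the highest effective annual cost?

Redwood Financial

Redwood Financial: e^0.1419 − 1 = 15.246%
Vantage Savings: (1 + 0.1440/4)^4 − 1 = 15.196%
The highest effective annual rate is Redwood Financial at 15.246%.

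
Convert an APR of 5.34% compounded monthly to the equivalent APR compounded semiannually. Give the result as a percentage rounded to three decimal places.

5.400%

EAR = (1 + 0.0534/12)^12 − 1 = 0.054727.
Solve (1 + r/2)^2 = 1.054727: r/2 = 1.054727^(1/2) − 1 = 0.026999, so r = 0.053998 = 5.400%.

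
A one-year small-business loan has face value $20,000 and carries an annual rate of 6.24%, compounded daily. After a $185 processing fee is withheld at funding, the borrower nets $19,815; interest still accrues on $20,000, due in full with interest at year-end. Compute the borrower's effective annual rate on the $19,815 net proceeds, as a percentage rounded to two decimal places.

Amount owed after one year: 20,000 × (1 + 0.0624/365)^365 = 20,000 × 1.064382 = $21,287.65.
Effective rate on net proceeds: 21,287.65 / 19,815 − 1 = 0.074320 = 7.43%.

7.43%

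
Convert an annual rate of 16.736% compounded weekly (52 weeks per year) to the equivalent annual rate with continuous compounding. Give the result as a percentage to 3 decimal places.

EAR = (1 + 0.16736/52)^52 − 1 = 0.181862.
Equivalent continuous rate: r = ln(1 + 0.181862) = 0.167091 = 16.709%.

16.709%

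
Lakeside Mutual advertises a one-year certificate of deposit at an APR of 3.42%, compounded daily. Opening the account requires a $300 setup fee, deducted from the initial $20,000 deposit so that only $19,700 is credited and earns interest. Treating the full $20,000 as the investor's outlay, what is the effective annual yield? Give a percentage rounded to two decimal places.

1.93%

Value after one year: 19,700 × (1 + 0.0342/365)^365 = 19,700 × 1.034790 = $20,385.36.
Effective yield on the $20,000 outlay: 20,385.36 / 20,000 − 1 = 0.019268 = 1.93%.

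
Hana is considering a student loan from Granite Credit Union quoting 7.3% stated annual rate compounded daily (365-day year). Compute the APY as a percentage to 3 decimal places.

7.572%

EAR = (1 + 0.073/365)^365 − 1.
= (1 + 0.000200)^365 − 1 = 1.075723 − 1 = 7.572%.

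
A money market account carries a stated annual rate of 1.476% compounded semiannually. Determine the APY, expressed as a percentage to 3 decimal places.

1.481%

EAR = (1 + 0.01476/2)^2 − 1.
= (1 + 0.007380)^2 − 1 = 1.014814 − 1 = 1.481%.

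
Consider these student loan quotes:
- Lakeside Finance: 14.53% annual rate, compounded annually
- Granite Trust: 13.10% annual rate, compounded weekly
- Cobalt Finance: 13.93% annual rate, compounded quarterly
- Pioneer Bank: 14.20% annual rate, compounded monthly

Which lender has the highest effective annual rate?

Lakeside Finance: compounded annually, EAR = 14.530%
Granite Trust: (1 + 0.1310/52)^52 − 1 = 13.978%
Cobalt Finance: (1 + 0.1393/4)^4 − 1 = 14.675%
Pioneer Bank: (1 + 0.1420/12)^12 − 1 = 15.162%
The highest effective annual rate is Pioneer Bank at 15.162%.

Pioneer Bank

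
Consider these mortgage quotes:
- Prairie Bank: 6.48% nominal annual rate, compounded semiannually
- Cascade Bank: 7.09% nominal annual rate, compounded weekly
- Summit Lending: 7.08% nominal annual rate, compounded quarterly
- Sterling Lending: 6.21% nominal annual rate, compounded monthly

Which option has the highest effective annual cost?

Cascade Bank

Prairie Bank: (1 + 0.0648/2)^2 − 1 = 6.585%
Cascade Bank: (1 + 0.0709/52)^52 − 1 = 7.342%
Summit Lending: (1 + 0.0708/4)^4 − 1 = 7.270%
Sterling Lending: (1 + 0.0621/12)^12 − 1 = 6.390%
The highest effective annual rate is Cascade Bank at 7.342%.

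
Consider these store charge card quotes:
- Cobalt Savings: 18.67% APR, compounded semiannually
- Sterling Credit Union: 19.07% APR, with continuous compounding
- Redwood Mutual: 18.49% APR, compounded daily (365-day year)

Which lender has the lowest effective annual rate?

Cobalt Savings

Cobalt Savings: (1 + 0.1867/2)^2 − 1 = 19.541%
Sterling Credit Union: e^0.1907 − 1 = 21.010%
Redwood Mutual: (1 + 0.1849/365)^365 − 1 = 20.304%
The lowest effective annual rate is Cobalt Savings at 19.541%.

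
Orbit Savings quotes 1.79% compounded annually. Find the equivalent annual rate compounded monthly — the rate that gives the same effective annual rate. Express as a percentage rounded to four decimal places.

Compounded annually, EAR = nominal = 0.017900.
Solve (1 + r/12)^12 = 1.017900: r/12 = 1.017900^(1/12) − 1 = 0.001480, so r = 0.017755 = 1.7755%.

1.7755%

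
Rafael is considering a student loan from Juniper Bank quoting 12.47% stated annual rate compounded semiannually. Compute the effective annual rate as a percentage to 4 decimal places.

EAR = (1 + 0.1247/2)^2 − 1.
= (1 + 0.062350)^2 − 1 = 1.128588 − 1 = 12.8588%.

12.8588%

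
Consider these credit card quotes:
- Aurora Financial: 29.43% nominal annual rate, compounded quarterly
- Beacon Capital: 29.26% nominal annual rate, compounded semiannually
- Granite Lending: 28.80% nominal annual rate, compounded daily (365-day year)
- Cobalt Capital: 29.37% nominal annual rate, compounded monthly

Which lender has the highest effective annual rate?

Cobalt Capital

Aurora Financial: (1 + 0.2943/4)^4 − 1 = 32.840%
Beacon Capital: (1 + 0.2926/2)^2 − 1 = 31.400%
Granite Lending: (1 + 0.2880/365)^365 − 1 = 33.361%
Cobalt Capital: (1 + 0.2937/12)^12 − 1 = 33.665%
The highest effective annual rate is Cobalt Capital at 33.665%.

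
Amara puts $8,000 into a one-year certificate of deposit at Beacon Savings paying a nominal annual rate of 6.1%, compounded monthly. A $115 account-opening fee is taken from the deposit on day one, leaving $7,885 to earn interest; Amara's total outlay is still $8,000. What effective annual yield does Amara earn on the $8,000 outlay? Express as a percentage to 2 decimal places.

4.75%

Value after one year: 7,885 × (1 + 0.061/12)^12 = 7,885 × 1.062735 = $8,379.66.
Effective yield on the $8,000 outlay: 8,379.66 / 8,000 − 1 = 0.047458 = 4.75%.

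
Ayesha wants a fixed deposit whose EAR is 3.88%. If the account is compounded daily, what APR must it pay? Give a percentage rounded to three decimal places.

(1 + r/365)^365 − 1 = 0.0388, so 1 + r/365 = 1.0388^(1/365).
r/365 = 0.000104, so r = 0.038068 = 3.807%.

3.807%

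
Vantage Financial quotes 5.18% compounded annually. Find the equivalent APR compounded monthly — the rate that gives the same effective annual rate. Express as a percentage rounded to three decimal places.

Compounded annually, EAR = nominal = 0.051800.
Solve (1 + r/12)^12 = 1.051800: r/12 = 1.051800^(1/12) − 1 = 0.004217, so r = 0.050609 = 5.061%.

5.061%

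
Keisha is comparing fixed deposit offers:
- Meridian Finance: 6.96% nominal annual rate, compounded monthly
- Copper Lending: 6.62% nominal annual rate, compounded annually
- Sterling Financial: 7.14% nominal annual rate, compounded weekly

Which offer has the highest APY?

Sterling Financial

Meridian Finance: (1 + 0.0696/12)^12 − 1 = 7.186%
Copper Lending: compounded annually, EAR = 6.620%
Sterling Financial: (1 + 0.0714/52)^52 − 1 = 7.396%
The highest effective annual rate is Sterling Financial at 7.396%.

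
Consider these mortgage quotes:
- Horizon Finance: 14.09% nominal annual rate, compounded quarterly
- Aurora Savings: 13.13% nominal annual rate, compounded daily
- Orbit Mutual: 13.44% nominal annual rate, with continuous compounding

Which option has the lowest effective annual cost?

Aurora Savings

Horizon Finance: (1 + 0.1409/4)^4 − 1 = 14.852%
Aurora Savings: (1 + 0.1313/365)^365 − 1 = 14.028%
Orbit Mutual: e^0.1344 − 1 = 14.385%
The lowest effective annual rate is Aurora Savings at 14.028%.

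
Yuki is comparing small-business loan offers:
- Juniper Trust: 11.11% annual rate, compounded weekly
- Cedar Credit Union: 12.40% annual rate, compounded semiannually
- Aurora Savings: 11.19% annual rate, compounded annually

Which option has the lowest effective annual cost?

Juniper Trust: (1 + 0.1111/52)^52 − 1 = 11.737%
Cedar Credit Union: (1 + 0.1240/2)^2 − 1 = 12.784%
Aurora Savings: compounded annually, EAR = 11.190%
The lowest effective annual rate is Aurora Savings at 11.190%.

Aurora Savings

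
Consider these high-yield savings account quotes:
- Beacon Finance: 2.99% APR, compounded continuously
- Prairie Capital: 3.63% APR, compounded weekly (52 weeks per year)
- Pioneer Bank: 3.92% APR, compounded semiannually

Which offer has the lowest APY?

Beacon Finance

Beacon Finance: e^0.0299 − 1 = 3.035%
Prairie Capital: (1 + 0.0363/52)^52 − 1 = 3.695%
Pioneer Bank: (1 + 0.0392/2)^2 − 1 = 3.958%
The lowest effective annual rate is Beacon Finance at 3.035%.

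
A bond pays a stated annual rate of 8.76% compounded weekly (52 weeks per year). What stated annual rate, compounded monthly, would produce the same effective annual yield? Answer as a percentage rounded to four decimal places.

EAR = (1 + 0.0876/52)^52 − 1 = 0.091471.
Solve (1 + r/12)^12 = 1.091471: r/12 = 1.091471^(1/12) − 1 = 0.007321, so r = 0.087846 = 8.7846%.

8.7846%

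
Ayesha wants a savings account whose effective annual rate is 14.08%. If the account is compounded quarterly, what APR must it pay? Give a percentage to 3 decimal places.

(1 + r/4)^4 − 1 = 0.1408, so 1 + r/4 = 1.1408^(1/4).
r/4 = 0.033481, so r = 0.133923 = 13.392%.

13.392%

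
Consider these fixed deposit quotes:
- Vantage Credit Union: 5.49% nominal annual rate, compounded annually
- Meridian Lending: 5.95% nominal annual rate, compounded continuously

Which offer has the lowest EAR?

Vantage Credit Union: compounded annually, EAR = 5.490%
Meridian Lending: e^0.0595 − 1 = 6.131%
The lowest effective annual rate is Vantage Credit Union at 5.490%.

Vantage Credit Union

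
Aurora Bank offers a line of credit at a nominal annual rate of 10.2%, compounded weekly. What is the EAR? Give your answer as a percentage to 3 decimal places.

10.727%

EAR = (1 + 0.102/52)^52 − 1.
= (1 + 0.001962)^52 − 1 = 1.107273 − 1 = 10.727%.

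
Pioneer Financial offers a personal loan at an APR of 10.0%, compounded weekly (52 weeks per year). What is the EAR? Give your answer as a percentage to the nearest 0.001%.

10.506%

EAR = (1 + 0.100/52)^52 − 1.
= 1.105065 − 1 = 10.506%.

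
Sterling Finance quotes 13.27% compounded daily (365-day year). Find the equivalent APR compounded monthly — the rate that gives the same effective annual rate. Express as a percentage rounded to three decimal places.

EAR = (1 + 0.1327/365)^365 − 1 = 0.141880.
Solve (1 + r/12)^12 = 1.141880: r/12 = 1.141880^(1/12) − 1 = 0.011118, so r = 0.133412 = 13.341%.

13.341%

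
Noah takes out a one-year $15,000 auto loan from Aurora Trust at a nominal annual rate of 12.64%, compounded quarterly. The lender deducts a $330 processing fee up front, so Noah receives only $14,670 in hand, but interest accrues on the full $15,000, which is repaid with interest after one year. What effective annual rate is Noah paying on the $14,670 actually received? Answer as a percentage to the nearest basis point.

15.80%

Amount owed after one year: 15,000 × (1 + 0.1264/4)^4 = 15,000 × 1.132519 = $16,987.78.
Effective rate on net proceeds: 16,987.78 / 14,670 − 1 = 0.157994 = 15.80%.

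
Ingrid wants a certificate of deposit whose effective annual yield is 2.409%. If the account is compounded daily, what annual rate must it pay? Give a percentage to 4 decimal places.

2.3805%

(1 + r/365)^365 − 1 = 0.02409, so 1 + r/365 = 1.02409^(1/365).
r/365 = 0.000065, so r = 0.023805 = 2.3805%.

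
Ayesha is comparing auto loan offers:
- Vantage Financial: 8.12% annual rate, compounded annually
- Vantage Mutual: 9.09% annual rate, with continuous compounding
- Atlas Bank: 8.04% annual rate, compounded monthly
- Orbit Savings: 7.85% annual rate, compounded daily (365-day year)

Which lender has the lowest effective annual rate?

Vantage Financial: compounded annually, EAR = 8.120%
Vantage Mutual: e^0.0909 − 1 = 9.516%
Atlas Bank: (1 + 0.0804/12)^12 − 1 = 8.343%
Orbit Savings: (1 + 0.0785/365)^365 − 1 = 8.165%
The lowest effective annual rate is Vantage Financial at 8.120%.

Vantage Financial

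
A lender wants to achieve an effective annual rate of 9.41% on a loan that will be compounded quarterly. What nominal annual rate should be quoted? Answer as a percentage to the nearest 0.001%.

(1 + r/4)^4 − 1 = 0.0941, so 1 + r/4 = 1.0941^(1/4).
r/4 = 0.022738, so r = 0.090951 = 9.095%.

9.095%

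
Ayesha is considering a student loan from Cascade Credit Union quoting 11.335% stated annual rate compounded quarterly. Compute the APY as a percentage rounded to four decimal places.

EAR = (1 + 0.11335/4)^4 − 1.
= (1 + 0.028338)^4 − 1 = 1.118260 − 1 = 11.8260%.

11.8260%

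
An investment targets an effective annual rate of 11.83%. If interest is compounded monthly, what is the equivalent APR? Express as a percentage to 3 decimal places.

11.233%

(1 + r/12)^12 − 1 = 0.1183, so 1 + r/12 = 1.1183^(1/12).
r/12 = 0.009361, so r = 0.112332 = 11.233%.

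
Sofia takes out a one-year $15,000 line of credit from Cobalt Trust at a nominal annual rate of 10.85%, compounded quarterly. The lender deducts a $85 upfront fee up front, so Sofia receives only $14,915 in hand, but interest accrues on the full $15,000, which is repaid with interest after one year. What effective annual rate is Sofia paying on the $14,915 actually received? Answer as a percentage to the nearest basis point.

Amount owed after one year: 15,000 × (1 + 0.1085/4)^4 = 15,000 × 1.112995 = $16,694.92.
Effective rate on net proceeds: 16,694.92 / 14,915 − 1 = 0.119338 = 11.93%.

11.93%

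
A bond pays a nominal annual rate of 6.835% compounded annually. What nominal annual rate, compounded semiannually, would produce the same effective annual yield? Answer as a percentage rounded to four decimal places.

Compounded annually, EAR = nominal = 0.068350.
Solve (1 + r/2)^2 = 1.068350: r/2 = 1.068350^(1/2) − 1 = 0.033610, so r = 0.067220 = 6.7220%.

6.7220%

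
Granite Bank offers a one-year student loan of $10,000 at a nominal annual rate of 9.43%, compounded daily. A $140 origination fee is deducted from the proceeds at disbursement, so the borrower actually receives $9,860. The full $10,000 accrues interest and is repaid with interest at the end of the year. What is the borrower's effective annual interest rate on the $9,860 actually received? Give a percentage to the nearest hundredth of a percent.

Amount owed after one year: 10,000 × (1 + 0.0943/365)^365 = 10,000 × 1.098876 = $10,988.76.
Effective rate on net proceeds: 10,988.76 / 9,860 − 1 = 0.114479 = 11.45%.

11.45%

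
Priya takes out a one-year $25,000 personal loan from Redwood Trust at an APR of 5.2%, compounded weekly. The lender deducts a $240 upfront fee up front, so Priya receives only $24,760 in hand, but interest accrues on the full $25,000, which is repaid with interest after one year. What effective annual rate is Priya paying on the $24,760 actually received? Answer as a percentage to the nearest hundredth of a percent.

Amount owed after one year: 25,000 × (1 + 0.052/52)^52 = 25,000 × 1.053348 = $26,333.71.
Effective rate on net proceeds: 26,333.71 / 24,760 − 1 = 0.063559 = 6.36%.

6.36%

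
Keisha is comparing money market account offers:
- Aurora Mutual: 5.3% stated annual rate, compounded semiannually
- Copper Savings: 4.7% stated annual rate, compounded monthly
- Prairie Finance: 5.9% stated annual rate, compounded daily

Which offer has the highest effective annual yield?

Prairie Finance

Aurora Mutual: (1 + 0.053/2)^2 − 1 = 5.370%
Copper Savings: (1 + 0.047/12)^12 − 1 = 4.803%
Prairie Finance: (1 + 0.059/365)^365 − 1 = 6.077%
The highest effective annual rate is Prairie Finance at 6.077%.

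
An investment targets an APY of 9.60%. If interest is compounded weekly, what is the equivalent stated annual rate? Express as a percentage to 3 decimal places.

9.175%

(1 + r/52)^52 − 1 = 0.0960, so 1 + r/52 = 1.0960^(1/52).
r/52 = 0.001764, so r = 0.091748 = 9.175%.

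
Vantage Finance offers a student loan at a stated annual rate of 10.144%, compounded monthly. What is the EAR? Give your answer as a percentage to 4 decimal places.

10.6292%

EAR = (1 + 0.10144/12)^12 − 1.
= (1 + 0.008453)^12 − 1 = 1.106292 − 1 = 10.6292%.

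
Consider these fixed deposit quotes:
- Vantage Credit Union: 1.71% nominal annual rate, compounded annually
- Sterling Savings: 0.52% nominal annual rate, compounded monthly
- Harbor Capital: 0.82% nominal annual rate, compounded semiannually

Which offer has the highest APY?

Vantage Credit Union: compounded annually, EAR = 1.710%
Sterling Savings: (1 + 0.0052/12)^12 − 1 = 0.521%
Harbor Capital: (1 + 0.0082/2)^2 − 1 = 0.822%
The highest effective annual rate is Vantage Credit Union at 1.710%.

Vantage Credit Union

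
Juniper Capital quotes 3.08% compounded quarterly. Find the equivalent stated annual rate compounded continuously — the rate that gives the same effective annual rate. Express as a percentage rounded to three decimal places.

3.068%

EAR = (1 + 0.0308/4)^4 − 1 = 0.031158.
Equivalent continuous rate: r = ln(1 + 0.031158) = 0.030682 = 3.068%.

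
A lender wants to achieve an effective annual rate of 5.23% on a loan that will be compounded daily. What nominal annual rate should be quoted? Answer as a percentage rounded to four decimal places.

(1 + r/365)^365 − 1 = 0.0523, so 1 + r/365 = 1.0523^(1/365).
r/365 = 0.000140, so r = 0.050982 = 5.0982%.

5.0982%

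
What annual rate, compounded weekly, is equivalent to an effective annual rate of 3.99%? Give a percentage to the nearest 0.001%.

3.914%

(1 + r/52)^52 − 1 = 0.0399, so 1 + r/52 = 1.0399^(1/52).
r/52 = 0.000753, so r = 0.039139 = 3.914%.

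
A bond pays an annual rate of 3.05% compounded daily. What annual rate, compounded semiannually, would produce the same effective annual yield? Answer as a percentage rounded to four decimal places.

3.0732%

EAR = (1 + 0.0305/365)^365 − 1 = 0.030969.
Solve (1 + r/2)^2 = 1.030969: r/2 = 1.030969^(1/2) − 1 = 0.015366, so r = 0.030732 = 3.0732%.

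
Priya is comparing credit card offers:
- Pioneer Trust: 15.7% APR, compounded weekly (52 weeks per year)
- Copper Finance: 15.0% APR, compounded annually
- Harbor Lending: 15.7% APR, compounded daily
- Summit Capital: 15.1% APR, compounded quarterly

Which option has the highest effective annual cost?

Harbor Lending

Pioneer Trust: (1 + 0.157/52)^52 − 1 = 16.972%
Copper Finance: compounded annually, EAR = 15.000%
Harbor Lending: (1 + 0.157/365)^365 − 1 = 16.996%
Summit Capital: (1 + 0.151/4)^4 − 1 = 15.977%
The highest effective annual rate is Harbor Lending at 16.996%.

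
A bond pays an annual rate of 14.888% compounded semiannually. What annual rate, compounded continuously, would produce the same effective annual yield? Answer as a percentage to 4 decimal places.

14.3599%

EAR = (1 + 0.14888/2)^2 − 1 = 0.154421.
Equivalent continuous rate: r = ln(1 + 0.154421) = 0.143599 = 14.3599%.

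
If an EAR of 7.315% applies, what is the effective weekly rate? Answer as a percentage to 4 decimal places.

The per-week rate i satisfies (1 + i)^52 = 1 + 0.07315.
i = 1.07315^(1/52) − 1 = 0.0013586 = 0.1359%.

0.1359%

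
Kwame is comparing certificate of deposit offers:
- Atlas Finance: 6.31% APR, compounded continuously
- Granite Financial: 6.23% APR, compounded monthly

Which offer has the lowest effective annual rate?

Granite Financial

Atlas Finance: e^0.0631 − 1 = 6.513%
Granite Financial: (1 + 0.0623/12)^12 − 1 = 6.411%
The lowest effective annual rate is Granite Financial at 6.411%.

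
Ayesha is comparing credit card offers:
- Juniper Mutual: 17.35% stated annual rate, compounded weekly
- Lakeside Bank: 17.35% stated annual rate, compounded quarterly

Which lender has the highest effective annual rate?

Juniper Mutual: (1 + 0.1735/52)^52 − 1 = 18.912%
Lakeside Bank: (1 + 0.1735/4)^4 − 1 = 18.512%
The highest effective annual rate is Juniper Mutual at 18.912%.

Juniper Mutual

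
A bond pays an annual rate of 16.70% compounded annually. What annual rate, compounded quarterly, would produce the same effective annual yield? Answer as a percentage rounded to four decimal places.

15.7456%

Compounded annually, EAR = nominal = 0.167000.
Solve (1 + r/4)^4 = 1.167000: r/4 = 1.167000^(1/4) − 1 = 0.039364, so r = 0.157456 = 15.7456%.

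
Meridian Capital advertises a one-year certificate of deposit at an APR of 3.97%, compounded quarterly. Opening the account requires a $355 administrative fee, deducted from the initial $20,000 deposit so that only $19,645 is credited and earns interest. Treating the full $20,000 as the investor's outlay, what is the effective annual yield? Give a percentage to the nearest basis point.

2.18%

Value after one year: 19,645 × (1 + 0.0397/4)^4 = 19,645 × 1.040295 = $20,436.59.
Effective yield on the $20,000 outlay: 20,436.59 / 20,000 − 1 = 0.021830 = 2.18%.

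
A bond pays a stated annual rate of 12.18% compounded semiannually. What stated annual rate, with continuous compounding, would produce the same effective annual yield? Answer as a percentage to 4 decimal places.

11.8235%

EAR = (1 + 0.1218/2)^2 − 1 = 0.125509.
Equivalent continuous rate: r = ln(1 + 0.125509) = 0.118235 = 11.8235%.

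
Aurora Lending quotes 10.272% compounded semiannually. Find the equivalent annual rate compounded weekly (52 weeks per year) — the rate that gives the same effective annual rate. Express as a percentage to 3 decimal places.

EAR = (1 + 0.10272/2)^2 − 1 = 0.105358.
Solve (1 + r/52)^52 = 1.105358: r/52 = 1.105358^(1/52) − 1 = 0.001928, so r = 0.100266 = 10.027%.

10.027%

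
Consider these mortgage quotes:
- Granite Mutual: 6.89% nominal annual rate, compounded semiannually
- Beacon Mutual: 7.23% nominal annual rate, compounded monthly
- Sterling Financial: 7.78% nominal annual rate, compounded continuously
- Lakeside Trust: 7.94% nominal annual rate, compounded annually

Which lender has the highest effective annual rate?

Granite Mutual: (1 + 0.0689/2)^2 − 1 = 7.009%
Beacon Mutual: (1 + 0.0723/12)^12 − 1 = 7.474%
Sterling Financial: e^0.0778 − 1 = 8.091%
Lakeside Trust: compounded annually, EAR = 7.940%
The highest effective annual rate is Sterling Financial at 8.091%.

Sterling Financial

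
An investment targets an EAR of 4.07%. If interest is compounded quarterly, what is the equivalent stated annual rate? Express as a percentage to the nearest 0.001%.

4.009%

(1 + r/4)^4 − 1 = 0.0407, so 1 + r/4 = 1.0407^(1/4).
r/4 = 0.010023, so r = 0.040093 = 4.009%.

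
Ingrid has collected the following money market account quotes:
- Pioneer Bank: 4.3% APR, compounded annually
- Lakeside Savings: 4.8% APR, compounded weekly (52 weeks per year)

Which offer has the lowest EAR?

Pioneer Bank

Pioneer Bank: compounded annually, EAR = 4.300%
Lakeside Savings: (1 + 0.048/52)^52 − 1 = 4.915%
The lowest effective annual rate is Pioneer Bank at 4.300%.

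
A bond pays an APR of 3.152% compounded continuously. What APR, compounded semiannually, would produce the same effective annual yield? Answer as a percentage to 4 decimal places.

3.1770%

EAR under continuous compounding: e^0.03152 − 1 = 0.032022.
Solve (1 + r/2)^2 = 1.032022: r/2 = 1.032022^(1/2) − 1 = 0.015885, so r = 0.031770 = 3.1770%.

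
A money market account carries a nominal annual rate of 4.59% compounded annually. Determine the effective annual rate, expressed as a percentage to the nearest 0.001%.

Annual compounding means the effective rate equals the nominal rate: 4.590%.

4.590%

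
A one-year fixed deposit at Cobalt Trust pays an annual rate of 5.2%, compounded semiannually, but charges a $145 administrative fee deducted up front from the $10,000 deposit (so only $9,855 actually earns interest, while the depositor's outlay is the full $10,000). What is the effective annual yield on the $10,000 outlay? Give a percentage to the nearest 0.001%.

Value after one year: 9,855 × (1 + 0.052/2)^2 = 9,855 × 1.052676 = $10,374.12.
Effective yield on the $10,000 outlay: 10,374.12 / 10,000 − 1 = 0.037412 = 3.741%.

3.741%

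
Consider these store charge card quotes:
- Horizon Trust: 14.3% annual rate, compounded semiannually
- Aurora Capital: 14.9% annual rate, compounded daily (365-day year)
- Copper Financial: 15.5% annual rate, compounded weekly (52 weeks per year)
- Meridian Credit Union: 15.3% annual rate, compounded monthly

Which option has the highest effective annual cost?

Horizon Trust: (1 + 0.143/2)^2 − 1 = 14.811%
Aurora Capital: (1 + 0.149/365)^365 − 1 = 16.064%
Copper Financial: (1 + 0.155/52)^52 − 1 = 16.739%
Meridian Credit Union: (1 + 0.153/12)^12 − 1 = 16.420%
The highest effective annual rate is Copper Financial at 16.739%.

Copper Financial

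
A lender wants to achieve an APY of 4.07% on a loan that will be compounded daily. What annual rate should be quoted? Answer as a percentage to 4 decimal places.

3.9896%

(1 + r/365)^365 − 1 = 0.0407, so 1 + r/365 = 1.0407^(1/365).
r/365 = 0.000109, so r = 0.039896 = 3.9896%.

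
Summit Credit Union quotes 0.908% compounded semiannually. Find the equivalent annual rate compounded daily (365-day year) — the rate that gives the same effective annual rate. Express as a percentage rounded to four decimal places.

0.9060%

EAR = (1 + 0.00908/2)^2 − 1 = 0.009101.
Solve (1 + r/365)^365 = 1.009101: r/365 = 1.009101^(1/365) − 1 = 0.000025, so r = 0.009060 = 0.9060%.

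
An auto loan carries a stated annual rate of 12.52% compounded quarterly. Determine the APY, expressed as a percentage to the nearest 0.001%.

13.120%

EAR = (1 + 0.1252/4)^4 − 1.
= (1 + 0.031300)^4 − 1 = 1.131202 − 1 = 13.120%.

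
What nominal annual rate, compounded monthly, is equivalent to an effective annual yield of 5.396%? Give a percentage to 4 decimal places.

(1 + r/12)^12 − 1 = 0.05396, so 1 + r/12 = 1.05396^(1/12).
r/12 = 0.004389, so r = 0.052670 = 5.2670%.

5.2670%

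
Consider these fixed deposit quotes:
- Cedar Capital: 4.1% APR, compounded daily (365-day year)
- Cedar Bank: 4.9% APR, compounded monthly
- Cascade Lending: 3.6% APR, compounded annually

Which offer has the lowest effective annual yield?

Cedar Capital: (1 + 0.041/365)^365 − 1 = 4.185%
Cedar Bank: (1 + 0.049/12)^12 − 1 = 5.012%
Cascade Lending: compounded annually, EAR = 3.600%
The lowest effective annual rate is Cascade Lending at 3.600%.

Cascade Lending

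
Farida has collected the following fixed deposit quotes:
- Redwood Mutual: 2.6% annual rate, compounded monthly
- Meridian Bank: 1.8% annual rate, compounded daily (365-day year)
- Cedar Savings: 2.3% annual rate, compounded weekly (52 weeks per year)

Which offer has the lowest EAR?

Redwood Mutual: (1 + 0.026/12)^12 − 1 = 2.631%
Meridian Bank: (1 + 0.018/365)^365 − 1 = 1.816%
Cedar Savings: (1 + 0.023/52)^52 − 1 = 2.326%
The lowest effective annual rate is Meridian Bank at 1.816%.

Meridian Bank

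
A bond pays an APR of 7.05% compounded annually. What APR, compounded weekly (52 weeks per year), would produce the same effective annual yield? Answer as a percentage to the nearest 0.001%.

6.817%

Compounded annually, EAR = nominal = 0.070500.
Solve (1 + r/52)^52 = 1.070500: r/52 = 1.070500^(1/52) − 1 = 0.001311, so r = 0.068170 = 6.817%.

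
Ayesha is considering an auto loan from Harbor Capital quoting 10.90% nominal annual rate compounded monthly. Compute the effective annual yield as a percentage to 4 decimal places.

EAR = (1 + 0.1090/12)^12 − 1.
= (1 + 0.009083)^12 − 1 = 1.114614 − 1 = 11.4614%.

11.4614%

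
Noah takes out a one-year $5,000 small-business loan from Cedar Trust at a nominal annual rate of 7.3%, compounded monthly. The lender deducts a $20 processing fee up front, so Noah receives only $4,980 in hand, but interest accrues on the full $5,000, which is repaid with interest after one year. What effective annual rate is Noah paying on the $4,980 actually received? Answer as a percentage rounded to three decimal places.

7.981%

Amount owed after one year: 5,000 × (1 + 0.073/12)^12 = 5,000 × 1.075493 = $5,377.46.
Effective rate on net proceeds: 5,377.46 / 4,980 − 1 = 0.079812 = 7.981%.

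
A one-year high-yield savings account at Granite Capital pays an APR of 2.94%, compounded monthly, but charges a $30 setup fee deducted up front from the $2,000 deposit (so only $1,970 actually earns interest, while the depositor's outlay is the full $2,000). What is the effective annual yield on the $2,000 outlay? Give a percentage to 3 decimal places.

1.435%

Value after one year: 1,970 × (1 + 0.0294/12)^12 = 1,970 × 1.029799 = $2,028.70.
Effective yield on the $2,000 outlay: 2,028.70 / 2,000 − 1 = 0.014352 = 1.435%.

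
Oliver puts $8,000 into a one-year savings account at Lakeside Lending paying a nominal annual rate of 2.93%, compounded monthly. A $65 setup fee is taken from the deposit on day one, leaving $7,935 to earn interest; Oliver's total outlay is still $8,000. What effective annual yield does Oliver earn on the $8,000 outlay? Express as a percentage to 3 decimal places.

2.133%

Value after one year: 7,935 × (1 + 0.0293/12)^12 = 7,935 × 1.029697 = $8,170.64.
Effective yield on the $8,000 outlay: 8,170.64 / 8,000 − 1 = 0.021330 = 2.133%.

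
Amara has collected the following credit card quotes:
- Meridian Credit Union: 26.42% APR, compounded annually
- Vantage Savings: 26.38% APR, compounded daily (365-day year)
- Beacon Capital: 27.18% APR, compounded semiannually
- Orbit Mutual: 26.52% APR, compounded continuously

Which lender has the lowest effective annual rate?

Meridian Credit Union: compounded annually, EAR = 26.420%
Vantage Savings: (1 + 0.2638/365)^365 − 1 = 30.174%
Beacon Capital: (1 + 0.2718/2)^2 − 1 = 29.027%
Orbit Mutual: e^0.2652 − 1 = 30.369%
The lowest effective annual rate is Meridian Credit Union at 26.420%.

Meridian Credit Union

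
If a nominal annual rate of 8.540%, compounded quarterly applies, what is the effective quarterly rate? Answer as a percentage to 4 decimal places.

2.1350%

With a nominal annual rate compounded quarterly, the periodic rate is the nominal rate divided by 4.
i = 0.08540 / 4 = 0.0213500 = 2.1350%.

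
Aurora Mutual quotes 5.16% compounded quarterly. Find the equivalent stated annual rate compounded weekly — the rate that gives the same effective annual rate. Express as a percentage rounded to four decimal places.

EAR = (1 + 0.0516/4)^4 − 1 = 0.052607.
Solve (1 + r/52)^52 = 1.052607: r/52 = 1.052607^(1/52) − 1 = 0.000986, so r = 0.051295 = 5.1295%.

5.1295%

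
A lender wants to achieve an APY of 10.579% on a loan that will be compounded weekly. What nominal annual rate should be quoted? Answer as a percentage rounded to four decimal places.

(1 + r/52)^52 − 1 = 0.10579, so 1 + r/52 = 1.10579^(1/52).
r/52 = 0.001936, so r = 0.100657 = 10.0657%.

10.0657%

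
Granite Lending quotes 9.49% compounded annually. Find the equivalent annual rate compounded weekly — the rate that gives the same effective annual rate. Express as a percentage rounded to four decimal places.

9.0742%

Compounded annually, EAR = nominal = 0.094900.
Solve (1 + r/52)^52 = 1.094900: r/52 = 1.094900^(1/52) − 1 = 0.001745, so r = 0.090742 = 9.0742%.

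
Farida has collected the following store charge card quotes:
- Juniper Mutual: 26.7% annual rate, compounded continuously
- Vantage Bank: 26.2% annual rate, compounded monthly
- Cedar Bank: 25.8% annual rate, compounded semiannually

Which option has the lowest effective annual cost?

Cedar Bank

Juniper Mutual: e^0.267 − 1 = 30.604%
Vantage Bank: (1 + 0.262/12)^12 − 1 = 29.587%
Cedar Bank: (1 + 0.258/2)^2 − 1 = 27.464%
The lowest effective annual rate is Cedar Bank at 27.464%.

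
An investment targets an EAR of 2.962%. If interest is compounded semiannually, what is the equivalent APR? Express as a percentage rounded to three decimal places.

2.940%

(1 + r/2)^2 − 1 = 0.02962, so 1 + r/2 = 1.02962^(1/2).
r/2 = 0.014702, so r = 0.029404 = 2.940%.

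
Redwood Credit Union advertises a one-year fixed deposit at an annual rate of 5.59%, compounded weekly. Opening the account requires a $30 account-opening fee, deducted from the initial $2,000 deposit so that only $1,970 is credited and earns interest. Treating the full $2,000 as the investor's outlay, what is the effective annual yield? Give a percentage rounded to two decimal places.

4.16%

Value after one year: 1,970 × (1 + 0.0559/52)^52 = 1,970 × 1.057460 = $2,083.20.
Effective yield on the $2,000 outlay: 2,083.20 / 2,000 − 1 = 0.041598 = 4.16%.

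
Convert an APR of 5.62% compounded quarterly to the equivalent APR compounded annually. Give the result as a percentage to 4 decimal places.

5.7396%

EAR = (1 + 0.0562/4)^4 − 1 = 0.057396.
Compounded annually, the equivalent nominal rate is the EAR itself: 5.7396%.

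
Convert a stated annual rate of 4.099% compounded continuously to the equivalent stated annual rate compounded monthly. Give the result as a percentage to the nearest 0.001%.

EAR under continuous compounding: e^0.04099 − 1 = 0.041842.
Solve (1 + r/12)^12 = 1.041842: r/12 = 1.041842^(1/12) − 1 = 0.003422, so r = 0.041060 = 4.106%.

4.106%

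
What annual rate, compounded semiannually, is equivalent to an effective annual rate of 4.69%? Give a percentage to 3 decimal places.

4.636%

(1 + r/2)^2 − 1 = 0.0469, so 1 + r/2 = 1.0469^(1/2).
r/2 = 0.023181, so r = 0.046363 = 4.636%.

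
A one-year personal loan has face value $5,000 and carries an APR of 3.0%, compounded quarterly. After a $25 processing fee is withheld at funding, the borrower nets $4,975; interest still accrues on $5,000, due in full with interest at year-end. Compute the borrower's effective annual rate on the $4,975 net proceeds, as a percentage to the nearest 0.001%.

3.552%

Amount owed after one year: 5,000 × (1 + 0.030/4)^4 = 5,000 × 1.030339 = $5,151.70.
Effective rate on net proceeds: 5,151.70 / 4,975 − 1 = 0.035517 = 3.552%.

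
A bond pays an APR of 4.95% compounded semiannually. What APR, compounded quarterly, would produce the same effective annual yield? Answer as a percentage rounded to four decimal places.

4.9197%

EAR = (1 + 0.0495/2)^2 − 1 = 0.050113.
Solve (1 + r/4)^4 = 1.050113: r/4 = 1.050113^(1/4) − 1 = 0.012299, so r = 0.049197 = 4.9197%.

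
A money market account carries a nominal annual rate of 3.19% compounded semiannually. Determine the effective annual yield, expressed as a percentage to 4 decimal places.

3.2154%

EAR = (1 + 0.0319/2)^2 − 1.
= (1 + 0.015950)^2 − 1 = 1.032154 − 1 = 3.2154%.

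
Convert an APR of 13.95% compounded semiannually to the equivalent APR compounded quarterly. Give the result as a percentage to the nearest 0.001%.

13.715%

EAR = (1 + 0.1395/2)^2 − 1 = 0.144365.
Solve (1 + r/4)^4 = 1.144365: r/4 = 1.144365^(1/4) − 1 = 0.034287, so r = 0.137149 = 13.715%.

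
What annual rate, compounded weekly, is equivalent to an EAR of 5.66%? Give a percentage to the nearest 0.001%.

(1 + r/52)^52 − 1 = 0.0566, so 1 + r/52 = 1.0566^(1/52).
r/52 = 0.001059, so r = 0.055085 = 5.509%.

5.509%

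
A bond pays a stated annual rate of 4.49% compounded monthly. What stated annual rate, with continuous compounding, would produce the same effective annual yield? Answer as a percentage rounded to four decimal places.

4.4816%

EAR = (1 + 0.0449/12)^12 − 1 = 0.045836.
Equivalent continuous rate: r = ln(1 + 0.045836) = 0.044816 = 4.4816%.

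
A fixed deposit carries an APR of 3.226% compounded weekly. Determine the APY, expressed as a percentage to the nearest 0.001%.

3.278%

EAR = (1 + 0.03226/52)^52 − 1.
= (1 + 0.000620)^52 − 1 = 1.032776 − 1 = 3.278%.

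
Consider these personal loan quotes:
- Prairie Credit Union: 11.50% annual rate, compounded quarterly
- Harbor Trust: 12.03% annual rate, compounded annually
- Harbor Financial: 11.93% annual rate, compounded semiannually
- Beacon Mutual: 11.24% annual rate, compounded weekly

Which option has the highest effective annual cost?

Harbor Financial

Prairie Credit Union: (1 + 0.1150/4)^4 − 1 = 12.006%
Harbor Trust: compounded annually, EAR = 12.030%
Harbor Financial: (1 + 0.1193/2)^2 − 1 = 12.286%
Beacon Mutual: (1 + 0.1124/52)^52 − 1 = 11.882%
The highest effective annual rate is Harbor Financial at 12.286%.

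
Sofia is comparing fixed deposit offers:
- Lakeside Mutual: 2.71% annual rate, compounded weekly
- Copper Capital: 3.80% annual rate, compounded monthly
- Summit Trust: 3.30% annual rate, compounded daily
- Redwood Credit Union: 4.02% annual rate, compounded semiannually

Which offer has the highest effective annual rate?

Lakeside Mutual: (1 + 0.0271/52)^52 − 1 = 2.746%
Copper Capital: (1 + 0.0380/12)^12 − 1 = 3.867%
Summit Trust: (1 + 0.0330/365)^365 − 1 = 3.355%
Redwood Credit Union: (1 + 0.0402/2)^2 − 1 = 4.060%
The highest effective annual rate is Redwood Credit Union at 4.060%.

Redwood Credit Union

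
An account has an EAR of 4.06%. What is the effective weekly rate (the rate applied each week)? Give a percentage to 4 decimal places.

The per-week rate i satisfies (1 + i)^52 = 1 + 0.0406.
i = 1.0406^(1/52) − 1 = 0.0007656 = 0.0766%.

0.0766%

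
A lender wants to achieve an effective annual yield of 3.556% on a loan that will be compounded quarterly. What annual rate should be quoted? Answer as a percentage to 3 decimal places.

3.510%

(1 + r/4)^4 − 1 = 0.03556, so 1 + r/4 = 1.03556^(1/4).
r/4 = 0.008774, so r = 0.035095 = 3.510%.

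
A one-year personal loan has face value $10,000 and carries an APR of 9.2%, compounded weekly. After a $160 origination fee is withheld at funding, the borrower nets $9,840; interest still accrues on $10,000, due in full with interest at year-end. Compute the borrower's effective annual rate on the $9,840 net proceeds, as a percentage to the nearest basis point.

11.41%

Amount owed after one year: 10,000 × (1 + 0.092/52)^52 = 10,000 × 1.096276 = $10,962.76.
Effective rate on net proceeds: 10,962.76 / 9,840 − 1 = 0.114101 = 11.41%.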